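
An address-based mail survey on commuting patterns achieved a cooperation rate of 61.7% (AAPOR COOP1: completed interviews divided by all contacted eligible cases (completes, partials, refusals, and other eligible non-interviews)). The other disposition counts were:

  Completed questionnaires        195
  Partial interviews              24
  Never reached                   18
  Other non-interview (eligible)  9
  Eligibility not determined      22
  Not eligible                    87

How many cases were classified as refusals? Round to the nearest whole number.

88

COOP1 = 195 / D = 0.617
D = 195 / 0.617 = 316.0
Remaining denominator categories sum to 228
refusals = 316.0 − 228 ≈ 88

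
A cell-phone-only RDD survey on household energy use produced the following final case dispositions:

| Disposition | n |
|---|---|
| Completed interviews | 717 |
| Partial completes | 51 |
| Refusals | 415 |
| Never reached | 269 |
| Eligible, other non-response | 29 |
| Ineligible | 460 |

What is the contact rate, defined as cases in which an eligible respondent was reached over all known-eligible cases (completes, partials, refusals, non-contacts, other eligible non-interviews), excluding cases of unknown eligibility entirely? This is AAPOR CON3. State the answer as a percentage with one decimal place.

81.8%

Numerator = 717 + 51 + 415 + 29 = 1212
Denom = 717 + 51 + 415 + 269 + 29 = 1481
CON3 = 1212 / 1481 = 0.8184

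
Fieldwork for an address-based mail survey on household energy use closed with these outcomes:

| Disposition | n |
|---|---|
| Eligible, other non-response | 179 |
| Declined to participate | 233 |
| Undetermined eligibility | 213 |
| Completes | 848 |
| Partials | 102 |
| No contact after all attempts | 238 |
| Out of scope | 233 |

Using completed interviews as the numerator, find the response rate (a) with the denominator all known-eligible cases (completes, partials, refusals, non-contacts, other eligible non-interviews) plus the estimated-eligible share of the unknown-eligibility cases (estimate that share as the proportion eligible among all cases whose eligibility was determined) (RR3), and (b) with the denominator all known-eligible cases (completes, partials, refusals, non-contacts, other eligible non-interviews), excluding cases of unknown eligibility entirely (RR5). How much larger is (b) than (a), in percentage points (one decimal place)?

Num → 848
Determined eligible → 848 + 102 + 233 + 238 + 179 = 1600
e = 1600 / (1600 + 233) = 1600 / 1833 = 0.8729
Estimated eligible among unknowns → 0.8729 × 213 = 185.93
Denominator → 1600 + 185.93 = 1785.93
RR3 = 848 / 1785.93 = 0.4748
Denominator → 848 + 102 + 233 + 238 + 179 = 1600
RR5 = 848 / 1600 = 0.5300
Difference = 53.00 − 47.48 = 5.52 percentage points

5.5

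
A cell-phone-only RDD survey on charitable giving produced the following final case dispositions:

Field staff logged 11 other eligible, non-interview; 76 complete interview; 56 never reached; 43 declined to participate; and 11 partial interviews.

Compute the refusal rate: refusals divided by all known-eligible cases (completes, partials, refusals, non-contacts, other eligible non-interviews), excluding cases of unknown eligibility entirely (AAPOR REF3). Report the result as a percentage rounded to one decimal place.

Numerator → 43
Denom → 76 + 11 + 43 + 56 + 11 = 197
REF3 = 43 / 197 = 0.2183

21.8%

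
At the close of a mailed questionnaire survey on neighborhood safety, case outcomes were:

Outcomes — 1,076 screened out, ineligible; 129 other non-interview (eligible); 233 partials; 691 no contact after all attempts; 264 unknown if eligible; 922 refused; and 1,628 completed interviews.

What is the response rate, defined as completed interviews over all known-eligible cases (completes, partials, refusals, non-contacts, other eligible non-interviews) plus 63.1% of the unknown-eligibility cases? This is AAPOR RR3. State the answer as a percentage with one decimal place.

Num = 1628
Known eligible = 1628 + 233 + 922 + 691 + 129 = 3603
Estimated eligible among unknowns = 0.6310 × 264 = 166.58
Denominator = 3603 + 166.58 = 3769.58
RR3 = 1628 / 3769.58 = 0.4319

43.2%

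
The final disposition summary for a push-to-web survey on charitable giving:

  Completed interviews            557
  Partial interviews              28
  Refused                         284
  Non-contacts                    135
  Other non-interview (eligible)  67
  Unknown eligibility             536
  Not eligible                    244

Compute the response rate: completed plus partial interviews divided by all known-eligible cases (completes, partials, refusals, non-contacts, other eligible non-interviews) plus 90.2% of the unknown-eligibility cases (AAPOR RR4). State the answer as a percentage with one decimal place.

37.6%

Numerator = 557 + 28 = 585
Known eligible = 557 + 28 + 284 + 135 + 67 = 1071
Eligible share of unknowns = 0.9020 × 536 = 483.47
Base = 1071 + 483.47 = 1554.47
RR4 = 585 / 1554.47 = 0.3763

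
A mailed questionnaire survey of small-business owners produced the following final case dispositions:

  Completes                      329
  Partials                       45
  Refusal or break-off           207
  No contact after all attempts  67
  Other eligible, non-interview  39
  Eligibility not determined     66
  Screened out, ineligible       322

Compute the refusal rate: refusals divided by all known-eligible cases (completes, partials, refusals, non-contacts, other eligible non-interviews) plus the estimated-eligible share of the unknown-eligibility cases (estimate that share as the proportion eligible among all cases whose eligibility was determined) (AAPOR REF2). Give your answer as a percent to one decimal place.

28.3%

Numerator = 207
Eligible (known) = 329 + 45 + 207 + 67 + 39 = 687
e = 687 / (687 + 322) = 687 / 1009 = 0.6809
Eligible share of unknowns = 0.6809 × 66 = 44.94
Denominator = 687 + 44.94 = 731.94
REF2 = 207 / 731.94 = 0.2828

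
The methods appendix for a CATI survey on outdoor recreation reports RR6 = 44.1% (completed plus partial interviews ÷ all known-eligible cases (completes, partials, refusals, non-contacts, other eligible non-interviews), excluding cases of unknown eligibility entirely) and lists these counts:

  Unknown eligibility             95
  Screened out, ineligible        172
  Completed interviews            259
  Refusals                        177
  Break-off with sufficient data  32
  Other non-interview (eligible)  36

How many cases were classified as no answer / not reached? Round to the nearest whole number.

156

Top → 259 + 32 = 291
RR6 = 291 / D = 0.441
D = 291 / 0.441 = 659.9
Remaining denominator categories sum to 504
no answer / not reached = 659.9 − 504 ≈ 156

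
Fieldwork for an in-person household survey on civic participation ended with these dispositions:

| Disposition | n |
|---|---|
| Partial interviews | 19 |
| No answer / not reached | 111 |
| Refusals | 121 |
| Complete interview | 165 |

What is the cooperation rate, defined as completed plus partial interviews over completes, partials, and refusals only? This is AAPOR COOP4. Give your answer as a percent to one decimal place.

Numerator → 165 + 19 = 184
Denominator → 165 + 19 + 121 = 305
COOP4 = 184 / 305 = 0.6033

60.3%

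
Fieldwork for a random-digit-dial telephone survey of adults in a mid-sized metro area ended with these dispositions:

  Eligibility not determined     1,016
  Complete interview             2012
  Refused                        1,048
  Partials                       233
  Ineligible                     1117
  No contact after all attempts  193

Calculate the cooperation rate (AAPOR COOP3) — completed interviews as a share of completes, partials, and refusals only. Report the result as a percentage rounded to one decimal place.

61.1%

Top = 2012
Denom = 2012 + 233 + 1048 = 3293
COOP3 = 2012 / 3293 = 0.6110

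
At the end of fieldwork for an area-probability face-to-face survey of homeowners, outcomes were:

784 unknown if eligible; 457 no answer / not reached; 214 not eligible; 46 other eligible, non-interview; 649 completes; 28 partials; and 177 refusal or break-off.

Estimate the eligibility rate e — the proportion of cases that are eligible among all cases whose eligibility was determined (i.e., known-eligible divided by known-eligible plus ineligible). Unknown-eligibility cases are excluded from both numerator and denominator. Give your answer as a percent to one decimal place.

86.4%

Known eligible → 649 + 28 + 177 + 457 + 46 = 1357
e = 1357 / (1357 + 214) = 1357 / 1571 = 0.8638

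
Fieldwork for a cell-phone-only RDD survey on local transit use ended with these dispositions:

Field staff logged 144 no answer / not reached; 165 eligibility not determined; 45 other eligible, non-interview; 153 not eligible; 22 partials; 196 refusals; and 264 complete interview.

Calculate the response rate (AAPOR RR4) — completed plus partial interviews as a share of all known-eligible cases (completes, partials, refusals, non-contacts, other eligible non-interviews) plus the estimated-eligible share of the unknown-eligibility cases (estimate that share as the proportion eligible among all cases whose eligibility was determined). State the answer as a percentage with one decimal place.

Top = 264 + 22 = 286
Determined eligible = 264 + 22 + 196 + 144 + 45 = 671
e = 671 / (671 + 153) = 671 / 824 = 0.8143
e × U = 0.8143 × 165 = 134.36
Base = 671 + 134.36 = 805.36
RR4 = 286 / 805.36 = 0.3551

35.5%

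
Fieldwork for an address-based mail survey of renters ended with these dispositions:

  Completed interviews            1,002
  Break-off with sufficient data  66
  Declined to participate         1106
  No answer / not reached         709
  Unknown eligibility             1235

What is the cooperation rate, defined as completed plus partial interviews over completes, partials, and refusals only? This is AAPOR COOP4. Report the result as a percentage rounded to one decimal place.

49.1%

Numerator → 1002 + 66 = 1068
Denom → 1002 + 66 + 1106 = 2174
COOP4 = 1068 / 2174 = 0.4913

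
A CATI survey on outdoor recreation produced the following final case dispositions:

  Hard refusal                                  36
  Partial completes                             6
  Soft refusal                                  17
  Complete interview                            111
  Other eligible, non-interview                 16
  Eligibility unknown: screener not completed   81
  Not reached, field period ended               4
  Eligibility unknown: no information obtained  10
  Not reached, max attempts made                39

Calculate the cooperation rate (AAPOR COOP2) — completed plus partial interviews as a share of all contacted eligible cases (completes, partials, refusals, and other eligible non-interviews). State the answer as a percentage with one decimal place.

62.9%

Declined to participate = 36 + 17 = 53
No contact after all attempts = 4 + 39 = 43
Unknown if eligible = 81 + 10 = 91
Top = 111 + 6 = 117
Base = 111 + 6 + 53 + 16 = 186
COOP2 = 117 / 186 = 0.6290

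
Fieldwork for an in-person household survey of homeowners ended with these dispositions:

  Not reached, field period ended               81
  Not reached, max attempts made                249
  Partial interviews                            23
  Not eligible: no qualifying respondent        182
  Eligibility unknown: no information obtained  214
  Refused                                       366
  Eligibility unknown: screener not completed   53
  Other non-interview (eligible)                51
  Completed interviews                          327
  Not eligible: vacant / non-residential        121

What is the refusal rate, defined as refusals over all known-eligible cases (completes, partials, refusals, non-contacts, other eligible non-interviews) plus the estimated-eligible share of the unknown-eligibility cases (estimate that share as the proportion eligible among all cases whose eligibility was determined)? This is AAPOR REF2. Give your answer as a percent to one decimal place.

28.0%

No contact after all attempts = 81 + 249 = 330
Eligibility not determined = 53 + 214 = 267
Out of scope = 182 + 121 = 303
Numerator → 366
Known eligible → 327 + 23 + 366 + 330 + 51 = 1097
e = 1097 / (1097 + 303) = 1097 / 1400 = 0.7836
Estimated eligible among unknowns → 0.7836 × 267 = 209.22
Base → 1097 + 209.22 = 1306.22
REF2 = 366 / 1306.22 = 0.2802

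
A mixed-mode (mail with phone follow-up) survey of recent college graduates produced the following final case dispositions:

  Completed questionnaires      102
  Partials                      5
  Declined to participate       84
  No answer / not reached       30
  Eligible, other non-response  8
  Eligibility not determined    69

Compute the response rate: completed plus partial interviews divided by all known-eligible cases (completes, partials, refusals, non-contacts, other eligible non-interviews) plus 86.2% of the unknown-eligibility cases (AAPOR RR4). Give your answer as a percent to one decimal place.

37.1%

Numerator → 102 + 5 = 107
Known eligible → 102 + 5 + 84 + 30 + 8 = 229
Estimated eligible among unknowns → 0.8620 × 69 = 59.48
Denominator → 229 + 59.48 = 288.48
RR4 = 107 / 288.48 = 0.3709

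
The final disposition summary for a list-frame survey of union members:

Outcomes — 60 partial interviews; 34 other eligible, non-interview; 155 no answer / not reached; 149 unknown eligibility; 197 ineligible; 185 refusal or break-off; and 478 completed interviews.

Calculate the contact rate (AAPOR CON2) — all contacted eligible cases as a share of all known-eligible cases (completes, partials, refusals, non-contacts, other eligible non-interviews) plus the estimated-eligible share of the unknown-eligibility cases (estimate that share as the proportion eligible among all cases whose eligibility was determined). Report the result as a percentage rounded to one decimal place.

73.2%

Num = 478 + 60 + 185 + 34 = 757
Eligible (known) = 478 + 60 + 185 + 155 + 34 = 912
e = 912 / (912 + 197) = 912 / 1109 = 0.8224
Eligible share of unknowns = 0.8224 × 149 = 122.54
Denominator = 912 + 122.54 = 1034.54
CON2 = 757 / 1034.54 = 0.7317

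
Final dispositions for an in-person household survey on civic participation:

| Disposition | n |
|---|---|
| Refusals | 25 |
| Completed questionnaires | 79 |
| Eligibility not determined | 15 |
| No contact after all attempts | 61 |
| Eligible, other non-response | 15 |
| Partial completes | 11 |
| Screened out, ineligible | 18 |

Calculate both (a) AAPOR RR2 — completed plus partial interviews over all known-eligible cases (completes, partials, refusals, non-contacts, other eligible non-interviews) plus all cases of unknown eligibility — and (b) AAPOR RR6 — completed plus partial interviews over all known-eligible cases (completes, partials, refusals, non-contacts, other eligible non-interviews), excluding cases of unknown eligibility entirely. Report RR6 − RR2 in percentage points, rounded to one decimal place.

3.4

Num = 79 + 11 = 90
Denom = 79 + 11 + 25 + 61 + 15 + 15 = 206
RR2 = 90 / 206 = 0.4369
Denom = 79 + 11 + 25 + 61 + 15 = 191
RR6 = 90 / 191 = 0.4712
Difference = 47.12 − 43.69 = 3.43 percentage points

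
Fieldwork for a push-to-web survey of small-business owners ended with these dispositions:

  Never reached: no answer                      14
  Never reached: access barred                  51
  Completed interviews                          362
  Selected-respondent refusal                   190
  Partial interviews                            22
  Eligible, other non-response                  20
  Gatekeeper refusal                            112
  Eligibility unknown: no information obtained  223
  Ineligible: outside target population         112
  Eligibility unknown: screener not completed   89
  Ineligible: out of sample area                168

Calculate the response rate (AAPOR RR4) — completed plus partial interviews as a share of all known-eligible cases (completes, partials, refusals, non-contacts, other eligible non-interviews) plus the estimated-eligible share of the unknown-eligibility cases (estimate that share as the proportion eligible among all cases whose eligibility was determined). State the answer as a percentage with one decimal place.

Refusals = 112 + 190 = 302
Never reached = 14 + 51 = 65
Eligibility not determined = 89 + 223 = 312
Out of scope = 112 + 168 = 280
Top: 362 + 22 = 384
Determined eligible: 362 + 22 + 302 + 65 + 20 = 771
e = 771 / (771 + 280) = 771 / 1051 = 0.7336
Estimated eligible among unknowns: 0.7336 × 312 = 228.88
Denom: 771 + 228.88 = 999.88
RR4 = 384 / 999.88 = 0.3840

38.4%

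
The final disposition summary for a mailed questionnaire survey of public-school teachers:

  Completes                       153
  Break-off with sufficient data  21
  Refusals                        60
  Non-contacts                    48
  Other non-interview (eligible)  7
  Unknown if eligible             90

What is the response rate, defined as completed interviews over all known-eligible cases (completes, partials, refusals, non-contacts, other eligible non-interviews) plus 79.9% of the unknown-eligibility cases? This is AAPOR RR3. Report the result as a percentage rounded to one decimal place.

42.4%

Num → 153
Known eligible → 153 + 21 + 60 + 48 + 7 = 289
Eligible share of unknowns → 0.7990 × 90 = 71.91
Denominator → 289 + 71.91 = 360.91
RR3 = 153 / 360.91 = 0.4239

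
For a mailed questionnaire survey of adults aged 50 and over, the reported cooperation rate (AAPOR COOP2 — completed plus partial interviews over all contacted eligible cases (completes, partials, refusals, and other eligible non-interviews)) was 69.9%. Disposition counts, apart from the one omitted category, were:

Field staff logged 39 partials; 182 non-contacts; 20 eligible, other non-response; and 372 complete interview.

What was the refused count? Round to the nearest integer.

157

Top: 372 + 39 = 411
COOP2 = 411 / D = 0.699
D = 411 / 0.699 = 588.0
Remaining denominator categories sum to 431
refused = 588.0 − 431 ≈ 157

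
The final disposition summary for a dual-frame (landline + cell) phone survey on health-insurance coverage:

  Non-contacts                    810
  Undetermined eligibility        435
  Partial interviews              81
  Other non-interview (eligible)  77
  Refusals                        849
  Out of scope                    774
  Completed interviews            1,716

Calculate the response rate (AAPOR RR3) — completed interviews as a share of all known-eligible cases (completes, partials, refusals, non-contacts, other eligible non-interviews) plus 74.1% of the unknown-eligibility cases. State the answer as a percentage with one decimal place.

44.5%

Num = 1716
Eligible (known) = 1716 + 81 + 849 + 810 + 77 = 3533
e × U = 0.7410 × 435 = 322.33
Denominator = 3533 + 322.33 = 3855.33
RR3 = 1716 / 3855.33 = 0.4451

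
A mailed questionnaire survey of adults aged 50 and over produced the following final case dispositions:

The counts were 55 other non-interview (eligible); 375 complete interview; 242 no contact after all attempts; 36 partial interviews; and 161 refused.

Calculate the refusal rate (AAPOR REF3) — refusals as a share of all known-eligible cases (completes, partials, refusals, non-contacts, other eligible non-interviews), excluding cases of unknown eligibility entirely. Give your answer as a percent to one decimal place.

Num → 161
Denominator → 375 + 36 + 161 + 242 + 55 = 869
REF3 = 161 / 869 = 0.1853

18.5%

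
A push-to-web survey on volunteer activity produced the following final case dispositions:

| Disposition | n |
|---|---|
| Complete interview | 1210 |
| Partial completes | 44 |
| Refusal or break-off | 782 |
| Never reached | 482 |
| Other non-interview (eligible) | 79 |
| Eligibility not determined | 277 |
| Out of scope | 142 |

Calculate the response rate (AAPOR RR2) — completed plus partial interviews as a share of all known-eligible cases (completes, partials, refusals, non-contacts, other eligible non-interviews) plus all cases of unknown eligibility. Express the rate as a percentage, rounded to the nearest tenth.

Top: 1210 + 44 = 1254
Denominator: 1210 + 44 + 782 + 482 + 79 + 277 = 2874
RR2 = 1254 / 2874 = 0.4363

43.6%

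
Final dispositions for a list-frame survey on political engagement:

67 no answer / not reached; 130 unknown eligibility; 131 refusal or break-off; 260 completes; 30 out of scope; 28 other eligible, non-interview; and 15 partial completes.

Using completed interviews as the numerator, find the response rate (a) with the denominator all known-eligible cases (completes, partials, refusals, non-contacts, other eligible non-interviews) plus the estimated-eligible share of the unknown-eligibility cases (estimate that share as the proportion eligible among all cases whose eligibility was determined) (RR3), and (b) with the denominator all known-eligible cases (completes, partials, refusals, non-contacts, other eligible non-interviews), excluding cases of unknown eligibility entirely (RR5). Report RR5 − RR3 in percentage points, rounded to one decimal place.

Top = 260
Eligible (known) = 260 + 15 + 131 + 67 + 28 = 501
e = 501 / (501 + 30) = 501 / 531 = 0.9435
Eligible share of unknowns = 0.9435 × 130 = 122.66
Base = 501 + 122.66 = 623.66
RR3 = 260 / 623.66 = 0.4169
Base = 260 + 15 + 131 + 67 + 28 = 501
RR5 = 260 / 501 = 0.5190
Difference = 51.90 − 41.69 = 10.21 percentage points

10.2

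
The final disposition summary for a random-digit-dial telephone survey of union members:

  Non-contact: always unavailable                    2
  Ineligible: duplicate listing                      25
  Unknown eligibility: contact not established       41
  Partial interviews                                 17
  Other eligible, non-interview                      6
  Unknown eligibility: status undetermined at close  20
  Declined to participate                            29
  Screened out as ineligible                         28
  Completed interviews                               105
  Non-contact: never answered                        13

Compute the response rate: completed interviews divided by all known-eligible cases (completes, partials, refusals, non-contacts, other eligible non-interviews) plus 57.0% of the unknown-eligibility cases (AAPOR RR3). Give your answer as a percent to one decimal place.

50.8%

Never reached = 13 + 2 = 15
Undetermined eligibility = 41 + 20 = 61
Ineligible = 28 + 25 = 53
Top → 105
Known eligible → 105 + 17 + 29 + 15 + 6 = 172
Eligible share of unknowns → 0.5700 × 61 = 34.77
Base → 172 + 34.77 = 206.77
RR3 = 105 / 206.77 = 0.5078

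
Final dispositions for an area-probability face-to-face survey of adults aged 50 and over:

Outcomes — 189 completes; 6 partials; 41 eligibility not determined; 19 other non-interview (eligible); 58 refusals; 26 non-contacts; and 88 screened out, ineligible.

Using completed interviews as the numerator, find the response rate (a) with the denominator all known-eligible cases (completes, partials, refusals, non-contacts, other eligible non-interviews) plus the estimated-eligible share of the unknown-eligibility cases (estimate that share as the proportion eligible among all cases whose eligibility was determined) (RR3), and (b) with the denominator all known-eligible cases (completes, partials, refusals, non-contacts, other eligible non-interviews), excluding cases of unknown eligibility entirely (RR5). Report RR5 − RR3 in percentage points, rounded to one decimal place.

Num: 189
Determined eligible: 189 + 6 + 58 + 26 + 19 = 298
e = 298 / (298 + 88) = 298 / 386 = 0.7720
Estimated eligible among unknowns: 0.7720 × 41 = 31.65
Denominator: 298 + 31.65 = 329.65
RR3 = 189 / 329.65 = 0.5733
Denominator: 189 + 6 + 58 + 26 + 19 = 298
RR5 = 189 / 298 = 0.6342
Difference = 63.42 − 57.33 = 6.09 percentage points

6.1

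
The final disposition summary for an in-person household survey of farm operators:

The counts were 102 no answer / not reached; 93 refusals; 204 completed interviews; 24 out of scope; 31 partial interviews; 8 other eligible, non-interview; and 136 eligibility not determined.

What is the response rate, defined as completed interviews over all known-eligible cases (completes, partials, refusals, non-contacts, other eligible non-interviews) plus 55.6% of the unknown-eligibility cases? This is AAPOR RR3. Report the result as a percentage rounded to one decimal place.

Top = 204
Known eligible = 204 + 31 + 93 + 102 + 8 = 438
Estimated eligible among unknowns = 0.5560 × 136 = 75.62
Denom = 438 + 75.62 = 513.62
RR3 = 204 / 513.62 = 0.3972

39.7%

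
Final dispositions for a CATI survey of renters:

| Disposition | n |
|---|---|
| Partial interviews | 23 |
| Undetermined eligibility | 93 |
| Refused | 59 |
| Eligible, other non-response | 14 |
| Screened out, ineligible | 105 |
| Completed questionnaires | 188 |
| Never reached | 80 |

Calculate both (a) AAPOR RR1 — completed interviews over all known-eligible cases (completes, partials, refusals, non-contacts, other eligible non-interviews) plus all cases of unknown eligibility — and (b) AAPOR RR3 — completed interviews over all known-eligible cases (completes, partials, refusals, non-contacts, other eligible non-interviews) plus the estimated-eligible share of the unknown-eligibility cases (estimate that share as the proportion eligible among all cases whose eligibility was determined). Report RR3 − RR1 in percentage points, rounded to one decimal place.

Numerator: 188
Denominator: 188 + 23 + 59 + 80 + 14 + 93 = 457
RR1 = 188 / 457 = 0.4114
Known eligible: 188 + 23 + 59 + 80 + 14 = 364
e = 364 / (364 + 105) = 364 / 469 = 0.7761
Eligible share of unknowns: 0.7761 × 93 = 72.18
Denominator: 364 + 72.18 = 436.18
RR3 = 188 / 436.18 = 0.4310
Difference = 43.10 − 41.14 = 1.96 percentage points

2.0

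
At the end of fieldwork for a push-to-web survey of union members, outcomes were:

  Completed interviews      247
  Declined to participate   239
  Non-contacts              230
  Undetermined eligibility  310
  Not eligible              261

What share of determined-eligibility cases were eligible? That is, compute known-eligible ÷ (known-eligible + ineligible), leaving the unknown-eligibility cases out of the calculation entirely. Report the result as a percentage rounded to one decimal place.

Determined eligible = 247 + 239 + 230 = 716
e = 716 / (716 + 261) = 716 / 977 = 0.7329

73.3%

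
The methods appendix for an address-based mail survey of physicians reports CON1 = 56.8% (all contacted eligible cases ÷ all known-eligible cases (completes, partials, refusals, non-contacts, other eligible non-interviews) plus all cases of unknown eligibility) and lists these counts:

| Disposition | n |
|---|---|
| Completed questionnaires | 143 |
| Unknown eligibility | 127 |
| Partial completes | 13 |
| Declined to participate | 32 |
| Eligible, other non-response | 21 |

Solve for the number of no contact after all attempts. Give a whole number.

Num: 143 + 13 + 32 + 21 = 209
CON1 = 209 / D = 0.568
D = 209 / 0.568 = 368.0
Rest of base = 336
no contact after all attempts = 368.0 − 336 ≈ 32

32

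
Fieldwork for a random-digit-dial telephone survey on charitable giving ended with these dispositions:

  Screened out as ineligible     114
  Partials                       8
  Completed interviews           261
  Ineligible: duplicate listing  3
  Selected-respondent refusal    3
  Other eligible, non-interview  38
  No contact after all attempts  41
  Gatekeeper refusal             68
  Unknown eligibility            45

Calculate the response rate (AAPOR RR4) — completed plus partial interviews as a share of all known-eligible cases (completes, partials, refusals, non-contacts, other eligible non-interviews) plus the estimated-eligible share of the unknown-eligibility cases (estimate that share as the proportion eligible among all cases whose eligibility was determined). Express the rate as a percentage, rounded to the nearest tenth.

59.2%

Refusal or break-off = 68 + 3 = 71
Out of scope = 114 + 3 = 117
Numerator → 261 + 8 = 269
Determined eligible → 261 + 8 + 71 + 41 + 38 = 419
e = 419 / (419 + 117) = 419 / 536 = 0.7817
Estimated eligible among unknowns → 0.7817 × 45 = 35.18
Denominator → 419 + 35.18 = 454.18
RR4 = 269 / 454.18 = 0.5923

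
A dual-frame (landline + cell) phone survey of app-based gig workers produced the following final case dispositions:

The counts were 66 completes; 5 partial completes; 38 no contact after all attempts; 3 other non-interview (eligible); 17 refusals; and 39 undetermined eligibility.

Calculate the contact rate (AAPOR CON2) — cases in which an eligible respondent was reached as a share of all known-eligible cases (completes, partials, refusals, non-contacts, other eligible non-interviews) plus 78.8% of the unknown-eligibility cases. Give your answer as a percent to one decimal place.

Numerator = 66 + 5 + 17 + 3 = 91
Eligible (known) = 66 + 5 + 17 + 38 + 3 = 129
Eligible share of unknowns = 0.7880 × 39 = 30.73
Denom = 129 + 30.73 = 159.73
CON2 = 91 / 159.73 = 0.5697

57.0%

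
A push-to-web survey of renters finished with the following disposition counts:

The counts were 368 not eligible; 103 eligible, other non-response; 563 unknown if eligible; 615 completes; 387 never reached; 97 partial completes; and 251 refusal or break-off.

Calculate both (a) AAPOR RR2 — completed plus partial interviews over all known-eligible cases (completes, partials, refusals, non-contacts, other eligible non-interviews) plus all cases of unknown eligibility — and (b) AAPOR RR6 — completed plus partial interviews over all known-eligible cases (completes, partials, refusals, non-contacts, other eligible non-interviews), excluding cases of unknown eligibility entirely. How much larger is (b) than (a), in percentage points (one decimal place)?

13.7

Top = 615 + 97 = 712
Denominator = 615 + 97 + 251 + 387 + 103 + 563 = 2016
RR2 = 712 / 2016 = 0.3532
Denominator = 615 + 97 + 251 + 387 + 103 = 1453
RR6 = 712 / 1453 = 0.4900
Difference = 49.00 − 35.32 = 13.68 percentage points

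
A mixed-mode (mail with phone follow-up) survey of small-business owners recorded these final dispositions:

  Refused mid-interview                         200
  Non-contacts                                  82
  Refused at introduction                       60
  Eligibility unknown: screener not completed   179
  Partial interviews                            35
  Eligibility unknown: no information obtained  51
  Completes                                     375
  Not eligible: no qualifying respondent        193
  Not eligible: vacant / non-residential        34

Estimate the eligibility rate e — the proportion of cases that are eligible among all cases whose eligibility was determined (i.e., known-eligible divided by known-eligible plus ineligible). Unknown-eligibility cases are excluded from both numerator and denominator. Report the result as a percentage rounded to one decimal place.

76.8%

Declined to participate = 60 + 200 = 260
Eligibility not determined = 179 + 51 = 230
Ineligible = 193 + 34 = 227
Eligible (known) → 375 + 35 + 260 + 82 = 752
e = 752 / (752 + 227) = 752 / 979 = 0.7681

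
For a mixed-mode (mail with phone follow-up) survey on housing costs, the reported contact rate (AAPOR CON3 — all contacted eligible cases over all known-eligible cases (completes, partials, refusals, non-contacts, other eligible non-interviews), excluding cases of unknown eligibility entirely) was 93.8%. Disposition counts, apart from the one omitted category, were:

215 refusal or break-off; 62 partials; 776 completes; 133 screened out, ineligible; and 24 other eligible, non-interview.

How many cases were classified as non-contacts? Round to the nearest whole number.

71

Numerator = 776 + 62 + 215 + 24 = 1077
CON3 = 1077 / D = 0.938
D = 1077 / 0.938 = 1148.2
Remaining denominator categories sum to 1077
non-contacts = 1148.2 − 1077 ≈ 71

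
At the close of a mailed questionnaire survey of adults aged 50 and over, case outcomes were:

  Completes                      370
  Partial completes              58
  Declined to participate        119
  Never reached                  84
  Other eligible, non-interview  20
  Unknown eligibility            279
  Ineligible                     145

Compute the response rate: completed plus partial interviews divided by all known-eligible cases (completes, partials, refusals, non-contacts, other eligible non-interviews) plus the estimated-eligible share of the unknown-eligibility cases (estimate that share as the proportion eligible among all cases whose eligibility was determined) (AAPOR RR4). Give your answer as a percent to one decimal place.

48.7%

Top: 370 + 58 = 428
Known eligible: 370 + 58 + 119 + 84 + 20 = 651
e = 651 / (651 + 145) = 651 / 796 = 0.8178
e × U: 0.8178 × 279 = 228.17
Denominator: 651 + 228.17 = 879.17
RR4 = 428 / 879.17 = 0.4868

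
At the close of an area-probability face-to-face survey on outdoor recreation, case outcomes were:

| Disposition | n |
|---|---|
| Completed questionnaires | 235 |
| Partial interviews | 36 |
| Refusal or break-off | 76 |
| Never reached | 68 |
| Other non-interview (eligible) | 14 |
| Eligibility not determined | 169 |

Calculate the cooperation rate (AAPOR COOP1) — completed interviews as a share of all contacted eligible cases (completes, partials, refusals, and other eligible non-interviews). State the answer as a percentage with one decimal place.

65.1%

Num → 235
Denom → 235 + 36 + 76 + 14 = 361
COOP1 = 235 / 361 = 0.6510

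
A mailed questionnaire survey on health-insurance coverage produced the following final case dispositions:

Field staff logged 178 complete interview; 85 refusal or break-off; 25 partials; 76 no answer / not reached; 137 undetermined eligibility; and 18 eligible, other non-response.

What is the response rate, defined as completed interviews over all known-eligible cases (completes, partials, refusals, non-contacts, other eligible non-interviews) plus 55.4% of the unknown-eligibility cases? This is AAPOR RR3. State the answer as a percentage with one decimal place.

38.9%

Top: 178
Eligible (known): 178 + 25 + 85 + 76 + 18 = 382
Eligible share of unknowns: 0.5540 × 137 = 75.90
Denominator: 382 + 75.90 = 457.90
RR3 = 178 / 457.90 = 0.3887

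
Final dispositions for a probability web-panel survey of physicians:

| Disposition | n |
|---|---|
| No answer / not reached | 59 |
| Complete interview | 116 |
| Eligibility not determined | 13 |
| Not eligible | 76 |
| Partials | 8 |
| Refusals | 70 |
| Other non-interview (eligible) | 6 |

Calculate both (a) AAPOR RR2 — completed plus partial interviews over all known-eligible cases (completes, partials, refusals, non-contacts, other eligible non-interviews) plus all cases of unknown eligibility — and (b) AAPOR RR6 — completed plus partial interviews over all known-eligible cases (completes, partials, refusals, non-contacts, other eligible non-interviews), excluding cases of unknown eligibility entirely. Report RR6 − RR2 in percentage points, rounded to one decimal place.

2.3

Num → 116 + 8 = 124
Base → 116 + 8 + 70 + 59 + 6 + 13 = 272
RR2 = 124 / 272 = 0.4559
Base → 116 + 8 + 70 + 59 + 6 = 259
RR6 = 124 / 259 = 0.4788
Difference = 47.88 − 45.59 = 2.29 percentage points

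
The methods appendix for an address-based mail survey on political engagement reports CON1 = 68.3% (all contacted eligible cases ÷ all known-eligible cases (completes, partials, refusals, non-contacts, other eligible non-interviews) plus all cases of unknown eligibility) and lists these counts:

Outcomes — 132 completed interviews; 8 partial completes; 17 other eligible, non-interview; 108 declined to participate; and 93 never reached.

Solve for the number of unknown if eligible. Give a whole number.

Top = 132 + 8 + 108 + 17 = 265
CON1 = 265 / D = 0.683
D = 265 / 0.683 = 388.0
Other denominator terms total 358
unknown if eligible = 388.0 − 358 ≈ 30

30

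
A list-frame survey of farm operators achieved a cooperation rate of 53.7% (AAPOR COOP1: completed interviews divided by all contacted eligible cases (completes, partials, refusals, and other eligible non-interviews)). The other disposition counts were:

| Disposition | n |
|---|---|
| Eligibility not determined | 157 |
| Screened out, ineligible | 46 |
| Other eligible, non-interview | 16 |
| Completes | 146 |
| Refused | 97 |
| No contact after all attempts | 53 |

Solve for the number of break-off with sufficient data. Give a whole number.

13

COOP1 = 146 / D = 0.537
D = 146 / 0.537 = 271.9
Rest of base = 259
break-off with sufficient data = 271.9 − 259 ≈ 13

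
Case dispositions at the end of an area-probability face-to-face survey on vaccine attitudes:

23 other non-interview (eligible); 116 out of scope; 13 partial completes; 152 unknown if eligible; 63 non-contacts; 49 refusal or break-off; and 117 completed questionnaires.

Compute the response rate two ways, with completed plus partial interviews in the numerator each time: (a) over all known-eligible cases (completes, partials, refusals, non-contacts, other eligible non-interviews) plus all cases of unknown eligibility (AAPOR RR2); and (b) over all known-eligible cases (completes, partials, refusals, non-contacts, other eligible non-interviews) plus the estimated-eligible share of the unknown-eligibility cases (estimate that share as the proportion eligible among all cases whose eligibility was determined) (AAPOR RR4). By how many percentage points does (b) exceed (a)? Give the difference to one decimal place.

Top: 117 + 13 = 130
Base: 117 + 13 + 49 + 63 + 23 + 152 = 417
RR2 = 130 / 417 = 0.3118
Known eligible: 117 + 13 + 49 + 63 + 23 = 265
e = 265 / (265 + 116) = 265 / 381 = 0.6955
e × U: 0.6955 × 152 = 105.72
Base: 265 + 105.72 = 370.72
RR4 = 130 / 370.72 = 0.3507
Difference = 35.07 − 31.18 = 3.89 percentage points

3.9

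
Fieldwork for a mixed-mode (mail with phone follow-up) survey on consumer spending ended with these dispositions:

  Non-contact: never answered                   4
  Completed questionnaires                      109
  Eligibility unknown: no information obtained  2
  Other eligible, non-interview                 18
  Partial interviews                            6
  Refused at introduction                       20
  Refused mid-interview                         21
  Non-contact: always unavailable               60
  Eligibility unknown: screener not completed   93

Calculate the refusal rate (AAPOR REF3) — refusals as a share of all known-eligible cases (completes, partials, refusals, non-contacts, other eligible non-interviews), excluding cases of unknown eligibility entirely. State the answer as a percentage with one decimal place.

17.2%

Refused = 20 + 21 = 41
Never reached = 4 + 60 = 64
Eligibility not determined = 93 + 2 = 95
Top → 41
Base → 109 + 6 + 41 + 64 + 18 = 238
REF3 = 41 / 238 = 0.1723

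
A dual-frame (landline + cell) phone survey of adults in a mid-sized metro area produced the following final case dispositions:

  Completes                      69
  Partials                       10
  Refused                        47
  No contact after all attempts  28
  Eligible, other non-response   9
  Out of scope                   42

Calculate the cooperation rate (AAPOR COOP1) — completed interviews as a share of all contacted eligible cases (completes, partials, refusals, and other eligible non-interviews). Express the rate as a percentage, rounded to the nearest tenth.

Numerator → 69
Base → 69 + 10 + 47 + 9 = 135
COOP1 = 69 / 135 = 0.5111

51.1%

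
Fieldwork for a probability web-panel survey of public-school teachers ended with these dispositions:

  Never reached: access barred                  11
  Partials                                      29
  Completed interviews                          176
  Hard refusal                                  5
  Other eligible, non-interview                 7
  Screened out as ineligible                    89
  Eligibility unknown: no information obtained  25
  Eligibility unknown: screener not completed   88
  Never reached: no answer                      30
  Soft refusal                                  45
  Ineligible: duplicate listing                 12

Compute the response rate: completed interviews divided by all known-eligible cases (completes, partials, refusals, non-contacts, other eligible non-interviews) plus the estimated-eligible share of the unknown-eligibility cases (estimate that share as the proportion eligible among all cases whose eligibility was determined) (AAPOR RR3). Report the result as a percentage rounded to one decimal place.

45.4%

Declined to participate = 5 + 45 = 50
Never reached = 30 + 11 = 41
Undetermined eligibility = 88 + 25 = 113
Ineligible = 89 + 12 = 101
Num → 176
Eligible (known) → 176 + 29 + 50 + 41 + 7 = 303
e = 303 / (303 + 101) = 303 / 404 = 0.7500
e × U → 0.7500 × 113 = 84.75
Base → 303 + 84.75 = 387.75
RR3 = 176 / 387.75 = 0.4539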